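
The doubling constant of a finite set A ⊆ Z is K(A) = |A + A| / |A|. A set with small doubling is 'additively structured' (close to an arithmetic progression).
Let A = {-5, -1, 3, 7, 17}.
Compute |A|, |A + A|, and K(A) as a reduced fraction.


|A| = 5.
Compute A + A by enumerating all 25 pairs.
A + A = {-10, -6, -2, 2, 6, 10, 12, 14, 16, 20, 24, 34}, so |A + A| = 12.
K = |A + A| / |A| = 12/5 (already in lowest terms) ≈ 2.4000.
Reference: AP of size 5 gives K = 9/5 ≈ 1.8000; a fully generic set of size 5 gives K ≈ 3.0000.

|A| = 5, |A + A| = 12, K = 12/5.


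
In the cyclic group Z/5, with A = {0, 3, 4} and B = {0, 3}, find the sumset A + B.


Work in Z/5Z: reduce every sum a + b modulo 5.
Enumerate all 6 pairs:
a = 0: 0+0=0, 0+3=3
a = 3: 3+0=3, 3+3=1
a = 4: 4+0=4, 4+3=2
Distinct residues collected: {0, 1, 2, 3, 4}
|A + B| = 5 (out of 5 total residues).

A + B = {0, 1, 2, 3, 4}


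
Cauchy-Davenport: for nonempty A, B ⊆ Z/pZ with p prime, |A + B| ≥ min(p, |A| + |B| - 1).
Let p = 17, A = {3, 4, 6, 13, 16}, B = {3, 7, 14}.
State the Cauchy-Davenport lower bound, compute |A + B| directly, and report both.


Cauchy-Davenport: |A + B| ≥ min(p, |A| + |B| - 1) for A, B nonempty in Z/pZ.
|A| = 5, |B| = 3, p = 17.
CD lower bound = min(17, 5 + 3 - 1) = min(17, 7) = 7.
Compute A + B mod 17 directly:
a = 3: 3+3=6, 3+7=10, 3+14=0
a = 4: 4+3=7, 4+7=11, 4+14=1
a = 6: 6+3=9, 6+7=13, 6+14=3
a = 13: 13+3=16, 13+7=3, 13+14=10
a = 16: 16+3=2, 16+7=6, 16+14=13
A + B = {0, 1, 2, 3, 6, 7, 9, 10, 11, 13, 16}, so |A + B| = 11.
Verify: 11 ≥ 7? Yes ✓.

CD lower bound = 7, actual |A + B| = 11.


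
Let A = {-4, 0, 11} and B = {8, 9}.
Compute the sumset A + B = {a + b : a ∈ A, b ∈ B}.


A + B = {a + b : a ∈ A, b ∈ B}.
Enumerate all |A|·|B| = 3·2 = 6 pairs (a, b) and collect distinct sums.
a = -4: -4+8=4, -4+9=5
a = 0: 0+8=8, 0+9=9
a = 11: 11+8=19, 11+9=20
Collecting distinct sums: A + B = {4, 5, 8, 9, 19, 20}
|A + B| = 6

A + B = {4, 5, 8, 9, 19, 20}


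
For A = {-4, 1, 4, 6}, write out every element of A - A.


A - A = {a - a' : a, a' ∈ A}.
Compute a - a' for each ordered pair (a, a'):
a = -4: -4--4=0, -4-1=-5, -4-4=-8, -4-6=-10
a = 1: 1--4=5, 1-1=0, 1-4=-3, 1-6=-5
a = 4: 4--4=8, 4-1=3, 4-4=0, 4-6=-2
a = 6: 6--4=10, 6-1=5, 6-4=2, 6-6=0
Collecting distinct values (and noting 0 appears from a-a):
A - A = {-10, -8, -5, -3, -2, 0, 2, 3, 5, 8, 10}
|A - A| = 11

A - A = {-10, -8, -5, -3, -2, 0, 2, 3, 5, 8, 10}


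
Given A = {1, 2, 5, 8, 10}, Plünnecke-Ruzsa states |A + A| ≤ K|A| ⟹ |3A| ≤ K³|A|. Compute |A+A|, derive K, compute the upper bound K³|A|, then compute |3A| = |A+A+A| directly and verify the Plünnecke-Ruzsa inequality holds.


|A| = 5.
Step 1: Compute A + A by enumerating all 25 pairs.
A + A = {2, 3, 4, 6, 7, 9, 10, 11, 12, 13, 15, 16, 18, 20}, so |A + A| = 14.
Step 2: Doubling constant K = |A + A|/|A| = 14/5 = 14/5 ≈ 2.8000.
Step 3: Plünnecke-Ruzsa gives |3A| ≤ K³·|A| = (2.8000)³ · 5 ≈ 109.7600.
Step 4: Compute 3A = A + A + A directly by enumerating all triples (a,b,c) ∈ A³; |3A| = 26.
Step 5: Check 26 ≤ 109.7600? Yes ✓.

K = 14/5, Plünnecke-Ruzsa bound K³|A| ≈ 109.7600, |3A| = 26, inequality holds.


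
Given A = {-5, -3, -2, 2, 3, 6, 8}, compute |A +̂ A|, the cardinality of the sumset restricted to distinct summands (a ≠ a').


Restricted sumset: A +̂ A = {a + a' : a ∈ A, a' ∈ A, a ≠ a'}.
Equivalently, take A + A and drop any sum 2a that is achievable ONLY as a + a for a ∈ A (i.e. sums representable only with equal summands).
Enumerate pairs (a, a') with a < a' (symmetric, so each unordered pair gives one sum; this covers all a ≠ a'):
  -5 + -3 = -8
  -5 + -2 = -7
  -5 + 2 = -3
  -5 + 3 = -2
  -5 + 6 = 1
  -5 + 8 = 3
  -3 + -2 = -5
  -3 + 2 = -1
  -3 + 3 = 0
  -3 + 6 = 3
  -3 + 8 = 5
  -2 + 2 = 0
  -2 + 3 = 1
  -2 + 6 = 4
  -2 + 8 = 6
  2 + 3 = 5
  2 + 6 = 8
  2 + 8 = 10
  3 + 6 = 9
  3 + 8 = 11
  6 + 8 = 14
Collected distinct sums: {-8, -7, -5, -3, -2, -1, 0, 1, 3, 4, 5, 6, 8, 9, 10, 11, 14}
|A +̂ A| = 17
(Reference bound: |A +̂ A| ≥ 2|A| - 3 for |A| ≥ 2, with |A| = 7 giving ≥ 11.)

|A +̂ A| = 17


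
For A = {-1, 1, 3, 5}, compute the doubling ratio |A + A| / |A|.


|A| = 4.
Compute A + A by enumerating all 16 pairs.
A + A = {-2, 0, 2, 4, 6, 8, 10}, so |A + A| = 7.
K = |A + A| / |A| = 7/4 (already in lowest terms) ≈ 1.7500.
Reference: AP of size 4 gives K = 7/4 ≈ 1.7500; a fully generic set of size 4 gives K ≈ 2.5000.

|A| = 4, |A + A| = 7, K = 7/4.


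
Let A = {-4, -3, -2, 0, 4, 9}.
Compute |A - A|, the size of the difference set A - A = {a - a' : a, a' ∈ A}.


A - A = {a - a' : a, a' ∈ A}; |A| = 6.
Bounds: 2|A|-1 ≤ |A - A| ≤ |A|² - |A| + 1, i.e. 11 ≤ |A - A| ≤ 31.
Note: 0 ∈ A - A always (from a - a). The set is symmetric: if d ∈ A - A then -d ∈ A - A.
Enumerate nonzero differences d = a - a' with a > a' (then include -d):
Positive differences: {1, 2, 3, 4, 5, 6, 7, 8, 9, 11, 12, 13}
Full difference set: {0} ∪ (positive diffs) ∪ (negative diffs).
|A - A| = 1 + 2·12 = 25 (matches direct enumeration: 25).

|A - A| = 25


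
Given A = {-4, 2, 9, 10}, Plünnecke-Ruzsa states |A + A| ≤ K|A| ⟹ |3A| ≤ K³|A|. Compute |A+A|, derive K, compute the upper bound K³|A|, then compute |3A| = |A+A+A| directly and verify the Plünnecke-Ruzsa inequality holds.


|A| = 4.
Step 1: Compute A + A by enumerating all 16 pairs.
A + A = {-8, -2, 4, 5, 6, 11, 12, 18, 19, 20}, so |A + A| = 10.
Step 2: Doubling constant K = |A + A|/|A| = 10/4 = 10/4 ≈ 2.5000.
Step 3: Plünnecke-Ruzsa gives |3A| ≤ K³·|A| = (2.5000)³ · 4 ≈ 62.5000.
Step 4: Compute 3A = A + A + A directly by enumerating all triples (a,b,c) ∈ A³; |3A| = 19.
Step 5: Check 19 ≤ 62.5000? Yes ✓.

K = 10/4, Plünnecke-Ruzsa bound K³|A| ≈ 62.5000, |3A| = 19, inequality holds.


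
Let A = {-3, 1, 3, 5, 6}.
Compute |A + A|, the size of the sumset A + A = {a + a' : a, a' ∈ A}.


A + A = {a + a' : a, a' ∈ A}; |A| = 5.
General bounds: 2|A| - 1 ≤ |A + A| ≤ |A|(|A|+1)/2, i.e. 9 ≤ |A + A| ≤ 15.
Lower bound 2|A|-1 is attained iff A is an arithmetic progression.
Enumerate sums a + a' for a ≤ a' (symmetric, so this suffices):
a = -3: -3+-3=-6, -3+1=-2, -3+3=0, -3+5=2, -3+6=3
a = 1: 1+1=2, 1+3=4, 1+5=6, 1+6=7
a = 3: 3+3=6, 3+5=8, 3+6=9
a = 5: 5+5=10, 5+6=11
a = 6: 6+6=12
Distinct sums: {-6, -2, 0, 2, 3, 4, 6, 7, 8, 9, 10, 11, 12}
|A + A| = 13

|A + A| = 13


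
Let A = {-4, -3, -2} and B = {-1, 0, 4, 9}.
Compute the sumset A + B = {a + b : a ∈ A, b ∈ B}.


A + B = {a + b : a ∈ A, b ∈ B}.
Enumerate all |A|·|B| = 3·4 = 12 pairs (a, b) and collect distinct sums.
a = -4: -4+-1=-5, -4+0=-4, -4+4=0, -4+9=5
a = -3: -3+-1=-4, -3+0=-3, -3+4=1, -3+9=6
a = -2: -2+-1=-3, -2+0=-2, -2+4=2, -2+9=7
Collecting distinct sums: A + B = {-5, -4, -3, -2, 0, 1, 2, 5, 6, 7}
|A + B| = 10

A + B = {-5, -4, -3, -2, 0, 1, 2, 5, 6, 7}


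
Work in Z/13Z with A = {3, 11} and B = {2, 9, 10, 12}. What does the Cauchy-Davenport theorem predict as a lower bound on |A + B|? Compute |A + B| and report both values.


Cauchy-Davenport: |A + B| ≥ min(p, |A| + |B| - 1) for A, B nonempty in Z/pZ.
|A| = 2, |B| = 4, p = 13.
CD lower bound = min(13, 2 + 4 - 1) = min(13, 5) = 5.
Compute A + B mod 13 directly:
a = 3: 3+2=5, 3+9=12, 3+10=0, 3+12=2
a = 11: 11+2=0, 11+9=7, 11+10=8, 11+12=10
A + B = {0, 2, 5, 7, 8, 10, 12}, so |A + B| = 7.
Verify: 7 ≥ 5? Yes ✓.

CD lower bound = 5, actual |A + B| = 7.


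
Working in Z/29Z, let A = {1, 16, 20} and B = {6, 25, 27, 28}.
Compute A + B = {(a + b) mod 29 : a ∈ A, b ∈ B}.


Work in Z/29Z: reduce every sum a + b modulo 29.
Enumerate all 12 pairs:
a = 1: 1+6=7, 1+25=26, 1+27=28, 1+28=0
a = 16: 16+6=22, 16+25=12, 16+27=14, 16+28=15
a = 20: 20+6=26, 20+25=16, 20+27=18, 20+28=19
Distinct residues collected: {0, 7, 12, 14, 15, 16, 18, 19, 22, 26, 28}
|A + B| = 11 (out of 29 total residues).

A + B = {0, 7, 12, 14, 15, 16, 18, 19, 22, 26, 28}


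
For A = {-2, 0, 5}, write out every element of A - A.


A - A = {a - a' : a, a' ∈ A}.
Compute a - a' for each ordered pair (a, a'):
a = -2: -2--2=0, -2-0=-2, -2-5=-7
a = 0: 0--2=2, 0-0=0, 0-5=-5
a = 5: 5--2=7, 5-0=5, 5-5=0
Collecting distinct values (and noting 0 appears from a-a):
A - A = {-7, -5, -2, 0, 2, 5, 7}
|A - A| = 7

A - A = {-7, -5, -2, 0, 2, 5, 7}


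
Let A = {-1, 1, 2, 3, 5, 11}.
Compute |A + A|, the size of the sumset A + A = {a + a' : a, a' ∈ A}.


A + A = {a + a' : a, a' ∈ A}; |A| = 6.
General bounds: 2|A| - 1 ≤ |A + A| ≤ |A|(|A|+1)/2, i.e. 11 ≤ |A + A| ≤ 21.
Lower bound 2|A|-1 is attained iff A is an arithmetic progression.
Enumerate sums a + a' for a ≤ a' (symmetric, so this suffices):
a = -1: -1+-1=-2, -1+1=0, -1+2=1, -1+3=2, -1+5=4, -1+11=10
a = 1: 1+1=2, 1+2=3, 1+3=4, 1+5=6, 1+11=12
a = 2: 2+2=4, 2+3=5, 2+5=7, 2+11=13
a = 3: 3+3=6, 3+5=8, 3+11=14
a = 5: 5+5=10, 5+11=16
a = 11: 11+11=22
Distinct sums: {-2, 0, 1, 2, 3, 4, 5, 6, 7, 8, 10, 12, 13, 14, 16, 22}
|A + A| = 16

|A + A| = 16


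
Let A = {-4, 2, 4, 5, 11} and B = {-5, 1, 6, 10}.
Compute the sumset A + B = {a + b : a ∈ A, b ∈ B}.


A + B = {a + b : a ∈ A, b ∈ B}.
Enumerate all |A|·|B| = 5·4 = 20 pairs (a, b) and collect distinct sums.
a = -4: -4+-5=-9, -4+1=-3, -4+6=2, -4+10=6
a = 2: 2+-5=-3, 2+1=3, 2+6=8, 2+10=12
a = 4: 4+-5=-1, 4+1=5, 4+6=10, 4+10=14
a = 5: 5+-5=0, 5+1=6, 5+6=11, 5+10=15
a = 11: 11+-5=6, 11+1=12, 11+6=17, 11+10=21
Collecting distinct sums: A + B = {-9, -3, -1, 0, 2, 3, 5, 6, 8, 10, 11, 12, 14, 15, 17, 21}
|A + B| = 16

A + B = {-9, -3, -1, 0, 2, 3, 5, 6, 8, 10, 11, 12, 14, 15, 17, 21}


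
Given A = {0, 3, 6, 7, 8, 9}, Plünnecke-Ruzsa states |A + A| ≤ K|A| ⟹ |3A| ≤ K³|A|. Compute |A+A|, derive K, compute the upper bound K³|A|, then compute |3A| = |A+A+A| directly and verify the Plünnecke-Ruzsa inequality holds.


|A| = 6.
Step 1: Compute A + A by enumerating all 36 pairs.
A + A = {0, 3, 6, 7, 8, 9, 10, 11, 12, 13, 14, 15, 16, 17, 18}, so |A + A| = 15.
Step 2: Doubling constant K = |A + A|/|A| = 15/6 = 15/6 ≈ 2.5000.
Step 3: Plünnecke-Ruzsa gives |3A| ≤ K³·|A| = (2.5000)³ · 6 ≈ 93.7500.
Step 4: Compute 3A = A + A + A directly by enumerating all triples (a,b,c) ∈ A³; |3A| = 24.
Step 5: Check 24 ≤ 93.7500? Yes ✓.

K = 15/6, Plünnecke-Ruzsa bound K³|A| ≈ 93.7500, |3A| = 24, inequality holds.


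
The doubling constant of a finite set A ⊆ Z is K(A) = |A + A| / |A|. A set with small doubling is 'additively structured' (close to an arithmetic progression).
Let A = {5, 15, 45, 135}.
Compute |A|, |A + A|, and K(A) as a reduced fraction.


|A| = 4.
Compute A + A by enumerating all 16 pairs.
A + A = {10, 20, 30, 50, 60, 90, 140, 150, 180, 270}, so |A + A| = 10.
K = |A + A| / |A| = 10/4 = 5/2 ≈ 2.5000.
Reference: AP of size 4 gives K = 7/4 ≈ 1.7500; a fully generic set of size 4 gives K ≈ 2.5000.

|A| = 4, |A + A| = 10, K = 10/4 = 5/2.


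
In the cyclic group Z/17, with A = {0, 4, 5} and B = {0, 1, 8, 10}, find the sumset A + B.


Work in Z/17Z: reduce every sum a + b modulo 17.
Enumerate all 12 pairs:
a = 0: 0+0=0, 0+1=1, 0+8=8, 0+10=10
a = 4: 4+0=4, 4+1=5, 4+8=12, 4+10=14
a = 5: 5+0=5, 5+1=6, 5+8=13, 5+10=15
Distinct residues collected: {0, 1, 4, 5, 6, 8, 10, 12, 13, 14, 15}
|A + B| = 11 (out of 17 total residues).

A + B = {0, 1, 4, 5, 6, 8, 10, 12, 13, 14, 15}


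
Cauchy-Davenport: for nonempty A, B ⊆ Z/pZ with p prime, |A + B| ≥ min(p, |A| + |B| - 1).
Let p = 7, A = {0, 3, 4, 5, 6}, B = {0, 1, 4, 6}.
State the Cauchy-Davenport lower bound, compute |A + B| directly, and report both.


Cauchy-Davenport: |A + B| ≥ min(p, |A| + |B| - 1) for A, B nonempty in Z/pZ.
|A| = 5, |B| = 4, p = 7.
CD lower bound = min(7, 5 + 4 - 1) = min(7, 8) = 7.
Compute A + B mod 7 directly:
a = 0: 0+0=0, 0+1=1, 0+4=4, 0+6=6
a = 3: 3+0=3, 3+1=4, 3+4=0, 3+6=2
a = 4: 4+0=4, 4+1=5, 4+4=1, 4+6=3
a = 5: 5+0=5, 5+1=6, 5+4=2, 5+6=4
a = 6: 6+0=6, 6+1=0, 6+4=3, 6+6=5
A + B = {0, 1, 2, 3, 4, 5, 6}, so |A + B| = 7.
Verify: 7 ≥ 7? Yes ✓.

CD lower bound = 7, actual |A + B| = 7.


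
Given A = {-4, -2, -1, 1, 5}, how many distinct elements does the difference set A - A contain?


A - A = {a - a' : a, a' ∈ A}; |A| = 5.
Bounds: 2|A|-1 ≤ |A - A| ≤ |A|² - |A| + 1, i.e. 9 ≤ |A - A| ≤ 21.
Note: 0 ∈ A - A always (from a - a). The set is symmetric: if d ∈ A - A then -d ∈ A - A.
Enumerate nonzero differences d = a - a' with a > a' (then include -d):
Positive differences: {1, 2, 3, 4, 5, 6, 7, 9}
Full difference set: {0} ∪ (positive diffs) ∪ (negative diffs).
|A - A| = 1 + 2·8 = 17 (matches direct enumeration: 17).

|A - A| = 17


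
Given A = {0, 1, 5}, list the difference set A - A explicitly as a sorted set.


A - A = {a - a' : a, a' ∈ A}.
Compute a - a' for each ordered pair (a, a'):
a = 0: 0-0=0, 0-1=-1, 0-5=-5
a = 1: 1-0=1, 1-1=0, 1-5=-4
a = 5: 5-0=5, 5-1=4, 5-5=0
Collecting distinct values (and noting 0 appears from a-a):
A - A = {-5, -4, -1, 0, 1, 4, 5}
|A - A| = 7

A - A = {-5, -4, -1, 0, 1, 4, 5}


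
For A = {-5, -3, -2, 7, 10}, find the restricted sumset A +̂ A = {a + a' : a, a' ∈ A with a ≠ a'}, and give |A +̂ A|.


Restricted sumset: A +̂ A = {a + a' : a ∈ A, a' ∈ A, a ≠ a'}.
Equivalently, take A + A and drop any sum 2a that is achievable ONLY as a + a for a ∈ A (i.e. sums representable only with equal summands).
Enumerate pairs (a, a') with a < a' (symmetric, so each unordered pair gives one sum; this covers all a ≠ a'):
  -5 + -3 = -8
  -5 + -2 = -7
  -5 + 7 = 2
  -5 + 10 = 5
  -3 + -2 = -5
  -3 + 7 = 4
  -3 + 10 = 7
  -2 + 7 = 5
  -2 + 10 = 8
  7 + 10 = 17
Collected distinct sums: {-8, -7, -5, 2, 4, 5, 7, 8, 17}
|A +̂ A| = 9
(Reference bound: |A +̂ A| ≥ 2|A| - 3 for |A| ≥ 2, with |A| = 5 giving ≥ 7.)

|A +̂ A| = 9


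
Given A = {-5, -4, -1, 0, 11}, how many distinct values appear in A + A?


A + A = {a + a' : a, a' ∈ A}; |A| = 5.
General bounds: 2|A| - 1 ≤ |A + A| ≤ |A|(|A|+1)/2, i.e. 9 ≤ |A + A| ≤ 15.
Lower bound 2|A|-1 is attained iff A is an arithmetic progression.
Enumerate sums a + a' for a ≤ a' (symmetric, so this suffices):
a = -5: -5+-5=-10, -5+-4=-9, -5+-1=-6, -5+0=-5, -5+11=6
a = -4: -4+-4=-8, -4+-1=-5, -4+0=-4, -4+11=7
a = -1: -1+-1=-2, -1+0=-1, -1+11=10
a = 0: 0+0=0, 0+11=11
a = 11: 11+11=22
Distinct sums: {-10, -9, -8, -6, -5, -4, -2, -1, 0, 6, 7, 10, 11, 22}
|A + A| = 14

|A + A| = 14


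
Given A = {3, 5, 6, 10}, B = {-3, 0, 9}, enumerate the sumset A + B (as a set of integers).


A + B = {a + b : a ∈ A, b ∈ B}.
Enumerate all |A|·|B| = 4·3 = 12 pairs (a, b) and collect distinct sums.
a = 3: 3+-3=0, 3+0=3, 3+9=12
a = 5: 5+-3=2, 5+0=5, 5+9=14
a = 6: 6+-3=3, 6+0=6, 6+9=15
a = 10: 10+-3=7, 10+0=10, 10+9=19
Collecting distinct sums: A + B = {0, 2, 3, 5, 6, 7, 10, 12, 14, 15, 19}
|A + B| = 11

A + B = {0, 2, 3, 5, 6, 7, 10, 12, 14, 15, 19}


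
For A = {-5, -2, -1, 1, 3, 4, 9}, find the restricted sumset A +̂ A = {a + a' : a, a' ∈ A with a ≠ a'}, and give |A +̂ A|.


Restricted sumset: A +̂ A = {a + a' : a ∈ A, a' ∈ A, a ≠ a'}.
Equivalently, take A + A and drop any sum 2a that is achievable ONLY as a + a for a ∈ A (i.e. sums representable only with equal summands).
Enumerate pairs (a, a') with a < a' (symmetric, so each unordered pair gives one sum; this covers all a ≠ a'):
  -5 + -2 = -7
  -5 + -1 = -6
  -5 + 1 = -4
  -5 + 3 = -2
  -5 + 4 = -1
  -5 + 9 = 4
  -2 + -1 = -3
  -2 + 1 = -1
  -2 + 3 = 1
  -2 + 4 = 2
  -2 + 9 = 7
  -1 + 1 = 0
  -1 + 3 = 2
  -1 + 4 = 3
  -1 + 9 = 8
  1 + 3 = 4
  1 + 4 = 5
  1 + 9 = 10
  3 + 4 = 7
  3 + 9 = 12
  4 + 9 = 13
Collected distinct sums: {-7, -6, -4, -3, -2, -1, 0, 1, 2, 3, 4, 5, 7, 8, 10, 12, 13}
|A +̂ A| = 17
(Reference bound: |A +̂ A| ≥ 2|A| - 3 for |A| ≥ 2, with |A| = 7 giving ≥ 11.)

|A +̂ A| = 17


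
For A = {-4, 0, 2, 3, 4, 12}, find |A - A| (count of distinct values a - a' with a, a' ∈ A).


A - A = {a - a' : a, a' ∈ A}; |A| = 6.
Bounds: 2|A|-1 ≤ |A - A| ≤ |A|² - |A| + 1, i.e. 11 ≤ |A - A| ≤ 31.
Note: 0 ∈ A - A always (from a - a). The set is symmetric: if d ∈ A - A then -d ∈ A - A.
Enumerate nonzero differences d = a - a' with a > a' (then include -d):
Positive differences: {1, 2, 3, 4, 6, 7, 8, 9, 10, 12, 16}
Full difference set: {0} ∪ (positive diffs) ∪ (negative diffs).
|A - A| = 1 + 2·11 = 23 (matches direct enumeration: 23).

|A - A| = 23


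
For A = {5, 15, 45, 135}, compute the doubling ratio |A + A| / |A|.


|A| = 4.
Compute A + A by enumerating all 16 pairs.
A + A = {10, 20, 30, 50, 60, 90, 140, 150, 180, 270}, so |A + A| = 10.
K = |A + A| / |A| = 10/4 = 5/2 ≈ 2.5000.
Reference: AP of size 4 gives K = 7/4 ≈ 1.7500; a fully generic set of size 4 gives K ≈ 2.5000.

|A| = 4, |A + A| = 10, K = 10/4 = 5/2.


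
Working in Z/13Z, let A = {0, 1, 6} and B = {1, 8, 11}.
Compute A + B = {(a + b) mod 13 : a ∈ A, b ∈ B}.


Work in Z/13Z: reduce every sum a + b modulo 13.
Enumerate all 9 pairs:
a = 0: 0+1=1, 0+8=8, 0+11=11
a = 1: 1+1=2, 1+8=9, 1+11=12
a = 6: 6+1=7, 6+8=1, 6+11=4
Distinct residues collected: {1, 2, 4, 7, 8, 9, 11, 12}
|A + B| = 8 (out of 13 total residues).

A + B = {1, 2, 4, 7, 8, 9, 11, 12}


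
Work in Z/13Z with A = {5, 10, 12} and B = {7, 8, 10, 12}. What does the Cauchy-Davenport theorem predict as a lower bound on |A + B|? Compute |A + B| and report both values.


Cauchy-Davenport: |A + B| ≥ min(p, |A| + |B| - 1) for A, B nonempty in Z/pZ.
|A| = 3, |B| = 4, p = 13.
CD lower bound = min(13, 3 + 4 - 1) = min(13, 6) = 6.
Compute A + B mod 13 directly:
a = 5: 5+7=12, 5+8=0, 5+10=2, 5+12=4
a = 10: 10+7=4, 10+8=5, 10+10=7, 10+12=9
a = 12: 12+7=6, 12+8=7, 12+10=9, 12+12=11
A + B = {0, 2, 4, 5, 6, 7, 9, 11, 12}, so |A + B| = 9.
Verify: 9 ≥ 6? Yes ✓.

CD lower bound = 6, actual |A + B| = 9.


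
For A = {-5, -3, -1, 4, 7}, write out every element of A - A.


A - A = {a - a' : a, a' ∈ A}.
Compute a - a' for each ordered pair (a, a'):
a = -5: -5--5=0, -5--3=-2, -5--1=-4, -5-4=-9, -5-7=-12
a = -3: -3--5=2, -3--3=0, -3--1=-2, -3-4=-7, -3-7=-10
a = -1: -1--5=4, -1--3=2, -1--1=0, -1-4=-5, -1-7=-8
a = 4: 4--5=9, 4--3=7, 4--1=5, 4-4=0, 4-7=-3
a = 7: 7--5=12, 7--3=10, 7--1=8, 7-4=3, 7-7=0
Collecting distinct values (and noting 0 appears from a-a):
A - A = {-12, -10, -9, -8, -7, -5, -4, -3, -2, 0, 2, 3, 4, 5, 7, 8, 9, 10, 12}
|A - A| = 19

A - A = {-12, -10, -9, -8, -7, -5, -4, -3, -2, 0, 2, 3, 4, 5, 7, 8, 9, 10, 12}


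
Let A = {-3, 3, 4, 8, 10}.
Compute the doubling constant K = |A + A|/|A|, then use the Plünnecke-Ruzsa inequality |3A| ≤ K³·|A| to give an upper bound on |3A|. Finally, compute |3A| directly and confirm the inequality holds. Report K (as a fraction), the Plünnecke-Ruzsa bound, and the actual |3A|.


|A| = 5.
Step 1: Compute A + A by enumerating all 25 pairs.
A + A = {-6, 0, 1, 5, 6, 7, 8, 11, 12, 13, 14, 16, 18, 20}, so |A + A| = 14.
Step 2: Doubling constant K = |A + A|/|A| = 14/5 = 14/5 ≈ 2.8000.
Step 3: Plünnecke-Ruzsa gives |3A| ≤ K³·|A| = (2.8000)³ · 5 ≈ 109.7600.
Step 4: Compute 3A = A + A + A directly by enumerating all triples (a,b,c) ∈ A³; |3A| = 27.
Step 5: Check 27 ≤ 109.7600? Yes ✓.

K = 14/5, Plünnecke-Ruzsa bound K³|A| ≈ 109.7600, |3A| = 27, inequality holds.


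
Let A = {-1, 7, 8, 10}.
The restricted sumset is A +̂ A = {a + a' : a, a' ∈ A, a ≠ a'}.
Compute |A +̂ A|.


Restricted sumset: A +̂ A = {a + a' : a ∈ A, a' ∈ A, a ≠ a'}.
Equivalently, take A + A and drop any sum 2a that is achievable ONLY as a + a for a ∈ A (i.e. sums representable only with equal summands).
Enumerate pairs (a, a') with a < a' (symmetric, so each unordered pair gives one sum; this covers all a ≠ a'):
  -1 + 7 = 6
  -1 + 8 = 7
  -1 + 10 = 9
  7 + 8 = 15
  7 + 10 = 17
  8 + 10 = 18
Collected distinct sums: {6, 7, 9, 15, 17, 18}
|A +̂ A| = 6
(Reference bound: |A +̂ A| ≥ 2|A| - 3 for |A| ≥ 2, with |A| = 4 giving ≥ 5.)

|A +̂ A| = 6


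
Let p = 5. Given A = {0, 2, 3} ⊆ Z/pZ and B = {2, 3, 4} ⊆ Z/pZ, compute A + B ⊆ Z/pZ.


Work in Z/5Z: reduce every sum a + b modulo 5.
Enumerate all 9 pairs:
a = 0: 0+2=2, 0+3=3, 0+4=4
a = 2: 2+2=4, 2+3=0, 2+4=1
a = 3: 3+2=0, 3+3=1, 3+4=2
Distinct residues collected: {0, 1, 2, 3, 4}
|A + B| = 5 (out of 5 total residues).

A + B = {0, 1, 2, 3, 4}


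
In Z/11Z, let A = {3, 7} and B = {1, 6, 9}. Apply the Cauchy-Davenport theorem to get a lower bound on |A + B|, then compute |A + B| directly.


Cauchy-Davenport: |A + B| ≥ min(p, |A| + |B| - 1) for A, B nonempty in Z/pZ.
|A| = 2, |B| = 3, p = 11.
CD lower bound = min(11, 2 + 3 - 1) = min(11, 4) = 4.
Compute A + B mod 11 directly:
a = 3: 3+1=4, 3+6=9, 3+9=1
a = 7: 7+1=8, 7+6=2, 7+9=5
A + B = {1, 2, 4, 5, 8, 9}, so |A + B| = 6.
Verify: 6 ≥ 4? Yes ✓.

CD lower bound = 4, actual |A + B| = 6.


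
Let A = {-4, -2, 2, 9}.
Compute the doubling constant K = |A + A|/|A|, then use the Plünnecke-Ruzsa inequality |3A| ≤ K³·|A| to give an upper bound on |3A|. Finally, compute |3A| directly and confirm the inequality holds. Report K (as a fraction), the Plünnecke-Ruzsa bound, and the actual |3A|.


|A| = 4.
Step 1: Compute A + A by enumerating all 16 pairs.
A + A = {-8, -6, -4, -2, 0, 4, 5, 7, 11, 18}, so |A + A| = 10.
Step 2: Doubling constant K = |A + A|/|A| = 10/4 = 10/4 ≈ 2.5000.
Step 3: Plünnecke-Ruzsa gives |3A| ≤ K³·|A| = (2.5000)³ · 4 ≈ 62.5000.
Step 4: Compute 3A = A + A + A directly by enumerating all triples (a,b,c) ∈ A³; |3A| = 19.
Step 5: Check 19 ≤ 62.5000? Yes ✓.

K = 10/4, Plünnecke-Ruzsa bound K³|A| ≈ 62.5000, |3A| = 19, inequality holds.


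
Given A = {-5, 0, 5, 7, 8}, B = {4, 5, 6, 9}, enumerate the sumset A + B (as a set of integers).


A + B = {a + b : a ∈ A, b ∈ B}.
Enumerate all |A|·|B| = 5·4 = 20 pairs (a, b) and collect distinct sums.
a = -5: -5+4=-1, -5+5=0, -5+6=1, -5+9=4
a = 0: 0+4=4, 0+5=5, 0+6=6, 0+9=9
a = 5: 5+4=9, 5+5=10, 5+6=11, 5+9=14
a = 7: 7+4=11, 7+5=12, 7+6=13, 7+9=16
a = 8: 8+4=12, 8+5=13, 8+6=14, 8+9=17
Collecting distinct sums: A + B = {-1, 0, 1, 4, 5, 6, 9, 10, 11, 12, 13, 14, 16, 17}
|A + B| = 14

A + B = {-1, 0, 1, 4, 5, 6, 9, 10, 11, 12, 13, 14, 16, 17}


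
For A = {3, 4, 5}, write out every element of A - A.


A - A = {a - a' : a, a' ∈ A}.
Compute a - a' for each ordered pair (a, a'):
a = 3: 3-3=0, 3-4=-1, 3-5=-2
a = 4: 4-3=1, 4-4=0, 4-5=-1
a = 5: 5-3=2, 5-4=1, 5-5=0
Collecting distinct values (and noting 0 appears from a-a):
A - A = {-2, -1, 0, 1, 2}
|A - A| = 5

A - A = {-2, -1, 0, 1, 2}


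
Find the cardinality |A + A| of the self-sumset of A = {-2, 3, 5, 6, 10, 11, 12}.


A + A = {a + a' : a, a' ∈ A}; |A| = 7.
General bounds: 2|A| - 1 ≤ |A + A| ≤ |A|(|A|+1)/2, i.e. 13 ≤ |A + A| ≤ 28.
Lower bound 2|A|-1 is attained iff A is an arithmetic progression.
Enumerate sums a + a' for a ≤ a' (symmetric, so this suffices):
a = -2: -2+-2=-4, -2+3=1, -2+5=3, -2+6=4, -2+10=8, -2+11=9, -2+12=10
a = 3: 3+3=6, 3+5=8, 3+6=9, 3+10=13, 3+11=14, 3+12=15
a = 5: 5+5=10, 5+6=11, 5+10=15, 5+11=16, 5+12=17
a = 6: 6+6=12, 6+10=16, 6+11=17, 6+12=18
a = 10: 10+10=20, 10+11=21, 10+12=22
a = 11: 11+11=22, 11+12=23
a = 12: 12+12=24
Distinct sums: {-4, 1, 3, 4, 6, 8, 9, 10, 11, 12, 13, 14, 15, 16, 17, 18, 20, 21, 22, 23, 24}
|A + A| = 21

|A + A| = 21


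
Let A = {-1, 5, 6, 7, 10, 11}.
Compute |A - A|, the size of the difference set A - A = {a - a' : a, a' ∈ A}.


A - A = {a - a' : a, a' ∈ A}; |A| = 6.
Bounds: 2|A|-1 ≤ |A - A| ≤ |A|² - |A| + 1, i.e. 11 ≤ |A - A| ≤ 31.
Note: 0 ∈ A - A always (from a - a). The set is symmetric: if d ∈ A - A then -d ∈ A - A.
Enumerate nonzero differences d = a - a' with a > a' (then include -d):
Positive differences: {1, 2, 3, 4, 5, 6, 7, 8, 11, 12}
Full difference set: {0} ∪ (positive diffs) ∪ (negative diffs).
|A - A| = 1 + 2·10 = 21 (matches direct enumeration: 21).

|A - A| = 21


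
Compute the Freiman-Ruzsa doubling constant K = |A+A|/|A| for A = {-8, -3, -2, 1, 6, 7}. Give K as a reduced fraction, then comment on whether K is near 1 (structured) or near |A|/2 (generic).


|A| = 6.
Compute A + A by enumerating all 36 pairs.
A + A = {-16, -11, -10, -7, -6, -5, -4, -2, -1, 2, 3, 4, 5, 7, 8, 12, 13, 14}, so |A + A| = 18.
K = |A + A| / |A| = 18/6 = 3/1 ≈ 3.0000.
Reference: AP of size 6 gives K = 11/6 ≈ 1.8333; a fully generic set of size 6 gives K ≈ 3.5000.

|A| = 6, |A + A| = 18, K = 18/6 = 3/1.


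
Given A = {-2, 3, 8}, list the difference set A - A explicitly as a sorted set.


A - A = {a - a' : a, a' ∈ A}.
Compute a - a' for each ordered pair (a, a'):
a = -2: -2--2=0, -2-3=-5, -2-8=-10
a = 3: 3--2=5, 3-3=0, 3-8=-5
a = 8: 8--2=10, 8-3=5, 8-8=0
Collecting distinct values (and noting 0 appears from a-a):
A - A = {-10, -5, 0, 5, 10}
|A - A| = 5

A - A = {-10, -5, 0, 5, 10}


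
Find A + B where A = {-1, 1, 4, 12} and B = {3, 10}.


A + B = {a + b : a ∈ A, b ∈ B}.
Enumerate all |A|·|B| = 4·2 = 8 pairs (a, b) and collect distinct sums.
a = -1: -1+3=2, -1+10=9
a = 1: 1+3=4, 1+10=11
a = 4: 4+3=7, 4+10=14
a = 12: 12+3=15, 12+10=22
Collecting distinct sums: A + B = {2, 4, 7, 9, 11, 14, 15, 22}
|A + B| = 8

A + B = {2, 4, 7, 9, 11, 14, 15, 22}


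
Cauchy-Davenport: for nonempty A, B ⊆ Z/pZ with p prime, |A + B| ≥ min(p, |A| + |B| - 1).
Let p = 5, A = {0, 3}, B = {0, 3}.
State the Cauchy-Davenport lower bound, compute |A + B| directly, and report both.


Cauchy-Davenport: |A + B| ≥ min(p, |A| + |B| - 1) for A, B nonempty in Z/pZ.
|A| = 2, |B| = 2, p = 5.
CD lower bound = min(5, 2 + 2 - 1) = min(5, 3) = 3.
Compute A + B mod 5 directly:
a = 0: 0+0=0, 0+3=3
a = 3: 3+0=3, 3+3=1
A + B = {0, 1, 3}, so |A + B| = 3.
Verify: 3 ≥ 3? Yes ✓.

CD lower bound = 3, actual |A + B| = 3.


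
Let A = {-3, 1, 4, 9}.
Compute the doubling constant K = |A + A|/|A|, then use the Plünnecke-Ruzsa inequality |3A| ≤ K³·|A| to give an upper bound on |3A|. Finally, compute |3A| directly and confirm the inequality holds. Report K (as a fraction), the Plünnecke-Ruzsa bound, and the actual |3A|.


|A| = 4.
Step 1: Compute A + A by enumerating all 16 pairs.
A + A = {-6, -2, 1, 2, 5, 6, 8, 10, 13, 18}, so |A + A| = 10.
Step 2: Doubling constant K = |A + A|/|A| = 10/4 = 10/4 ≈ 2.5000.
Step 3: Plünnecke-Ruzsa gives |3A| ≤ K³·|A| = (2.5000)³ · 4 ≈ 62.5000.
Step 4: Compute 3A = A + A + A directly by enumerating all triples (a,b,c) ∈ A³; |3A| = 19.
Step 5: Check 19 ≤ 62.5000? Yes ✓.

K = 10/4, Plünnecke-Ruzsa bound K³|A| ≈ 62.5000, |3A| = 19, inequality holds.


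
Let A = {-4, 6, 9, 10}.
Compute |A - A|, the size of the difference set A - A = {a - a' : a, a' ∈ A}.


A - A = {a - a' : a, a' ∈ A}; |A| = 4.
Bounds: 2|A|-1 ≤ |A - A| ≤ |A|² - |A| + 1, i.e. 7 ≤ |A - A| ≤ 13.
Note: 0 ∈ A - A always (from a - a). The set is symmetric: if d ∈ A - A then -d ∈ A - A.
Enumerate nonzero differences d = a - a' with a > a' (then include -d):
Positive differences: {1, 3, 4, 10, 13, 14}
Full difference set: {0} ∪ (positive diffs) ∪ (negative diffs).
|A - A| = 1 + 2·6 = 13 (matches direct enumeration: 13).

|A - A| = 13


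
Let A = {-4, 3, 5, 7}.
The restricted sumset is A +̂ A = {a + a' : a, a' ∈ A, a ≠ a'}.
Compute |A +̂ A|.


Restricted sumset: A +̂ A = {a + a' : a ∈ A, a' ∈ A, a ≠ a'}.
Equivalently, take A + A and drop any sum 2a that is achievable ONLY as a + a for a ∈ A (i.e. sums representable only with equal summands).
Enumerate pairs (a, a') with a < a' (symmetric, so each unordered pair gives one sum; this covers all a ≠ a'):
  -4 + 3 = -1
  -4 + 5 = 1
  -4 + 7 = 3
  3 + 5 = 8
  3 + 7 = 10
  5 + 7 = 12
Collected distinct sums: {-1, 1, 3, 8, 10, 12}
|A +̂ A| = 6
(Reference bound: |A +̂ A| ≥ 2|A| - 3 for |A| ≥ 2, with |A| = 4 giving ≥ 5.)

|A +̂ A| = 6


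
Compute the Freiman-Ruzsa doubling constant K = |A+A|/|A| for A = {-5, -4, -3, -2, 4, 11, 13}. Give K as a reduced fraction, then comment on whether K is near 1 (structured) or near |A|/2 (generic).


|A| = 7.
Compute A + A by enumerating all 49 pairs.
A + A = {-10, -9, -8, -7, -6, -5, -4, -1, 0, 1, 2, 6, 7, 8, 9, 10, 11, 15, 17, 22, 24, 26}, so |A + A| = 22.
K = |A + A| / |A| = 22/7 (already in lowest terms) ≈ 3.1429.
Reference: AP of size 7 gives K = 13/7 ≈ 1.8571; a fully generic set of size 7 gives K ≈ 4.0000.

|A| = 7, |A + A| = 22, K = 22/7.


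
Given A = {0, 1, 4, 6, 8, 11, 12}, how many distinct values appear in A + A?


A + A = {a + a' : a, a' ∈ A}; |A| = 7.
General bounds: 2|A| - 1 ≤ |A + A| ≤ |A|(|A|+1)/2, i.e. 13 ≤ |A + A| ≤ 28.
Lower bound 2|A|-1 is attained iff A is an arithmetic progression.
Enumerate sums a + a' for a ≤ a' (symmetric, so this suffices):
a = 0: 0+0=0, 0+1=1, 0+4=4, 0+6=6, 0+8=8, 0+11=11, 0+12=12
a = 1: 1+1=2, 1+4=5, 1+6=7, 1+8=9, 1+11=12, 1+12=13
a = 4: 4+4=8, 4+6=10, 4+8=12, 4+11=15, 4+12=16
a = 6: 6+6=12, 6+8=14, 6+11=17, 6+12=18
a = 8: 8+8=16, 8+11=19, 8+12=20
a = 11: 11+11=22, 11+12=23
a = 12: 12+12=24
Distinct sums: {0, 1, 2, 4, 5, 6, 7, 8, 9, 10, 11, 12, 13, 14, 15, 16, 17, 18, 19, 20, 22, 23, 24}
|A + A| = 23

|A + A| = 23


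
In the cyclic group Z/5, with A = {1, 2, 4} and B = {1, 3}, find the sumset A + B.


Work in Z/5Z: reduce every sum a + b modulo 5.
Enumerate all 6 pairs:
a = 1: 1+1=2, 1+3=4
a = 2: 2+1=3, 2+3=0
a = 4: 4+1=0, 4+3=2
Distinct residues collected: {0, 2, 3, 4}
|A + B| = 4 (out of 5 total residues).

A + B = {0, 2, 3, 4}


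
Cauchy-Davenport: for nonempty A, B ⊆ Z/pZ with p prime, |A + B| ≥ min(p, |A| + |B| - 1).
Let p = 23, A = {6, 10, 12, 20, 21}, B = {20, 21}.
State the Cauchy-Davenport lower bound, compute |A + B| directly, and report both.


Cauchy-Davenport: |A + B| ≥ min(p, |A| + |B| - 1) for A, B nonempty in Z/pZ.
|A| = 5, |B| = 2, p = 23.
CD lower bound = min(23, 5 + 2 - 1) = min(23, 6) = 6.
Compute A + B mod 23 directly:
a = 6: 6+20=3, 6+21=4
a = 10: 10+20=7, 10+21=8
a = 12: 12+20=9, 12+21=10
a = 20: 20+20=17, 20+21=18
a = 21: 21+20=18, 21+21=19
A + B = {3, 4, 7, 8, 9, 10, 17, 18, 19}, so |A + B| = 9.
Verify: 9 ≥ 6? Yes ✓.

CD lower bound = 6, actual |A + B| = 9.


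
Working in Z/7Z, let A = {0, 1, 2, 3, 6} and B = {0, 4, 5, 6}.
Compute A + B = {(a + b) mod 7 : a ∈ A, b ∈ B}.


Work in Z/7Z: reduce every sum a + b modulo 7.
Enumerate all 20 pairs:
a = 0: 0+0=0, 0+4=4, 0+5=5, 0+6=6
a = 1: 1+0=1, 1+4=5, 1+5=6, 1+6=0
a = 2: 2+0=2, 2+4=6, 2+5=0, 2+6=1
a = 3: 3+0=3, 3+4=0, 3+5=1, 3+6=2
a = 6: 6+0=6, 6+4=3, 6+5=4, 6+6=5
Distinct residues collected: {0, 1, 2, 3, 4, 5, 6}
|A + B| = 7 (out of 7 total residues).

A + B = {0, 1, 2, 3, 4, 5, 6}


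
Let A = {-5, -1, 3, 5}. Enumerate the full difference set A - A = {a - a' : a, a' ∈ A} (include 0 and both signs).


A - A = {a - a' : a, a' ∈ A}.
Compute a - a' for each ordered pair (a, a'):
a = -5: -5--5=0, -5--1=-4, -5-3=-8, -5-5=-10
a = -1: -1--5=4, -1--1=0, -1-3=-4, -1-5=-6
a = 3: 3--5=8, 3--1=4, 3-3=0, 3-5=-2
a = 5: 5--5=10, 5--1=6, 5-3=2, 5-5=0
Collecting distinct values (and noting 0 appears from a-a):
A - A = {-10, -8, -6, -4, -2, 0, 2, 4, 6, 8, 10}
|A - A| = 11

A - A = {-10, -8, -6, -4, -2, 0, 2, 4, 6, 8, 10}


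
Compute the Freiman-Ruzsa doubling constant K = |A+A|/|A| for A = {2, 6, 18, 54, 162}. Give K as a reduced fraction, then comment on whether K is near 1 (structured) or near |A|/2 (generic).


|A| = 5.
Compute A + A by enumerating all 25 pairs.
A + A = {4, 8, 12, 20, 24, 36, 56, 60, 72, 108, 164, 168, 180, 216, 324}, so |A + A| = 15.
K = |A + A| / |A| = 15/5 = 3/1 ≈ 3.0000.
Reference: AP of size 5 gives K = 9/5 ≈ 1.8000; a fully generic set of size 5 gives K ≈ 3.0000.

|A| = 5, |A + A| = 15, K = 15/5 = 3/1.


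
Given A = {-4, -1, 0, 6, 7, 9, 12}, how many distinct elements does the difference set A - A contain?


A - A = {a - a' : a, a' ∈ A}; |A| = 7.
Bounds: 2|A|-1 ≤ |A - A| ≤ |A|² - |A| + 1, i.e. 13 ≤ |A - A| ≤ 43.
Note: 0 ∈ A - A always (from a - a). The set is symmetric: if d ∈ A - A then -d ∈ A - A.
Enumerate nonzero differences d = a - a' with a > a' (then include -d):
Positive differences: {1, 2, 3, 4, 5, 6, 7, 8, 9, 10, 11, 12, 13, 16}
Full difference set: {0} ∪ (positive diffs) ∪ (negative diffs).
|A - A| = 1 + 2·14 = 29 (matches direct enumeration: 29).

|A - A| = 29


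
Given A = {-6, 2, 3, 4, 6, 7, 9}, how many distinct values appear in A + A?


A + A = {a + a' : a, a' ∈ A}; |A| = 7.
General bounds: 2|A| - 1 ≤ |A + A| ≤ |A|(|A|+1)/2, i.e. 13 ≤ |A + A| ≤ 28.
Lower bound 2|A|-1 is attained iff A is an arithmetic progression.
Enumerate sums a + a' for a ≤ a' (symmetric, so this suffices):
a = -6: -6+-6=-12, -6+2=-4, -6+3=-3, -6+4=-2, -6+6=0, -6+7=1, -6+9=3
a = 2: 2+2=4, 2+3=5, 2+4=6, 2+6=8, 2+7=9, 2+9=11
a = 3: 3+3=6, 3+4=7, 3+6=9, 3+7=10, 3+9=12
a = 4: 4+4=8, 4+6=10, 4+7=11, 4+9=13
a = 6: 6+6=12, 6+7=13, 6+9=15
a = 7: 7+7=14, 7+9=16
a = 9: 9+9=18
Distinct sums: {-12, -4, -3, -2, 0, 1, 3, 4, 5, 6, 7, 8, 9, 10, 11, 12, 13, 14, 15, 16, 18}
|A + A| = 21

|A + A| = 21


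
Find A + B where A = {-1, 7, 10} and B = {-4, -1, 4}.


A + B = {a + b : a ∈ A, b ∈ B}.
Enumerate all |A|·|B| = 3·3 = 9 pairs (a, b) and collect distinct sums.
a = -1: -1+-4=-5, -1+-1=-2, -1+4=3
a = 7: 7+-4=3, 7+-1=6, 7+4=11
a = 10: 10+-4=6, 10+-1=9, 10+4=14
Collecting distinct sums: A + B = {-5, -2, 3, 6, 9, 11, 14}
|A + B| = 7

A + B = {-5, -2, 3, 6, 9, 11, 14}


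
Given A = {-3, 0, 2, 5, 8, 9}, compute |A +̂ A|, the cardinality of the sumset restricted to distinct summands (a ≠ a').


Restricted sumset: A +̂ A = {a + a' : a ∈ A, a' ∈ A, a ≠ a'}.
Equivalently, take A + A and drop any sum 2a that is achievable ONLY as a + a for a ∈ A (i.e. sums representable only with equal summands).
Enumerate pairs (a, a') with a < a' (symmetric, so each unordered pair gives one sum; this covers all a ≠ a'):
  -3 + 0 = -3
  -3 + 2 = -1
  -3 + 5 = 2
  -3 + 8 = 5
  -3 + 9 = 6
  0 + 2 = 2
  0 + 5 = 5
  0 + 8 = 8
  0 + 9 = 9
  2 + 5 = 7
  2 + 8 = 10
  2 + 9 = 11
  5 + 8 = 13
  5 + 9 = 14
  8 + 9 = 17
Collected distinct sums: {-3, -1, 2, 5, 6, 7, 8, 9, 10, 11, 13, 14, 17}
|A +̂ A| = 13
(Reference bound: |A +̂ A| ≥ 2|A| - 3 for |A| ≥ 2, with |A| = 6 giving ≥ 9.)

|A +̂ A| = 13


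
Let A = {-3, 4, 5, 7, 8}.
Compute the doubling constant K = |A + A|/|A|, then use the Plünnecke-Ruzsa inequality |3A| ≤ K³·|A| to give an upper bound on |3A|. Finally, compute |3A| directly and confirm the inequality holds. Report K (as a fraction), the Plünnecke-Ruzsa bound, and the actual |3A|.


|A| = 5.
Step 1: Compute A + A by enumerating all 25 pairs.
A + A = {-6, 1, 2, 4, 5, 8, 9, 10, 11, 12, 13, 14, 15, 16}, so |A + A| = 14.
Step 2: Doubling constant K = |A + A|/|A| = 14/5 = 14/5 ≈ 2.8000.
Step 3: Plünnecke-Ruzsa gives |3A| ≤ K³·|A| = (2.8000)³ · 5 ≈ 109.7600.
Step 4: Compute 3A = A + A + A directly by enumerating all triples (a,b,c) ∈ A³; |3A| = 25.
Step 5: Check 25 ≤ 109.7600? Yes ✓.

K = 14/5, Plünnecke-Ruzsa bound K³|A| ≈ 109.7600, |3A| = 25, inequality holds.


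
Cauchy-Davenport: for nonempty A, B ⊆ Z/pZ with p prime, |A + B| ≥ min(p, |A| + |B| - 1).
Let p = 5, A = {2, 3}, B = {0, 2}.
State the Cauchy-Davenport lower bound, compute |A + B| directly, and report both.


Cauchy-Davenport: |A + B| ≥ min(p, |A| + |B| - 1) for A, B nonempty in Z/pZ.
|A| = 2, |B| = 2, p = 5.
CD lower bound = min(5, 2 + 2 - 1) = min(5, 3) = 3.
Compute A + B mod 5 directly:
a = 2: 2+0=2, 2+2=4
a = 3: 3+0=3, 3+2=0
A + B = {0, 2, 3, 4}, so |A + B| = 4.
Verify: 4 ≥ 3? Yes ✓.

CD lower bound = 3, actual |A + B| = 4.


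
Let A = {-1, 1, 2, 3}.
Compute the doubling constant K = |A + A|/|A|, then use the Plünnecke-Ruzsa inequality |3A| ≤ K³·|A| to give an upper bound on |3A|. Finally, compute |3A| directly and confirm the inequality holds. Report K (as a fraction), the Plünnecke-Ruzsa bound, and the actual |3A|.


|A| = 4.
Step 1: Compute A + A by enumerating all 16 pairs.
A + A = {-2, 0, 1, 2, 3, 4, 5, 6}, so |A + A| = 8.
Step 2: Doubling constant K = |A + A|/|A| = 8/4 = 8/4 ≈ 2.0000.
Step 3: Plünnecke-Ruzsa gives |3A| ≤ K³·|A| = (2.0000)³ · 4 ≈ 32.0000.
Step 4: Compute 3A = A + A + A directly by enumerating all triples (a,b,c) ∈ A³; |3A| = 12.
Step 5: Check 12 ≤ 32.0000? Yes ✓.

K = 8/4, Plünnecke-Ruzsa bound K³|A| ≈ 32.0000, |3A| = 12, inequality holds.


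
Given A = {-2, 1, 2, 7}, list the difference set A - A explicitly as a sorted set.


A - A = {a - a' : a, a' ∈ A}.
Compute a - a' for each ordered pair (a, a'):
a = -2: -2--2=0, -2-1=-3, -2-2=-4, -2-7=-9
a = 1: 1--2=3, 1-1=0, 1-2=-1, 1-7=-6
a = 2: 2--2=4, 2-1=1, 2-2=0, 2-7=-5
a = 7: 7--2=9, 7-1=6, 7-2=5, 7-7=0
Collecting distinct values (and noting 0 appears from a-a):
A - A = {-9, -6, -5, -4, -3, -1, 0, 1, 3, 4, 5, 6, 9}
|A - A| = 13

A - A = {-9, -6, -5, -4, -3, -1, 0, 1, 3, 4, 5, 6, 9}


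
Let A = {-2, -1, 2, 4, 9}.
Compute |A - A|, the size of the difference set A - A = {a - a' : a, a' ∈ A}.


A - A = {a - a' : a, a' ∈ A}; |A| = 5.
Bounds: 2|A|-1 ≤ |A - A| ≤ |A|² - |A| + 1, i.e. 9 ≤ |A - A| ≤ 21.
Note: 0 ∈ A - A always (from a - a). The set is symmetric: if d ∈ A - A then -d ∈ A - A.
Enumerate nonzero differences d = a - a' with a > a' (then include -d):
Positive differences: {1, 2, 3, 4, 5, 6, 7, 10, 11}
Full difference set: {0} ∪ (positive diffs) ∪ (negative diffs).
|A - A| = 1 + 2·9 = 19 (matches direct enumeration: 19).

|A - A| = 19


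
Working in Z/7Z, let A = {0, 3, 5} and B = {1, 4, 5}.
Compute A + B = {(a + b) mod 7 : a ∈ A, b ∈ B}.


Work in Z/7Z: reduce every sum a + b modulo 7.
Enumerate all 9 pairs:
a = 0: 0+1=1, 0+4=4, 0+5=5
a = 3: 3+1=4, 3+4=0, 3+5=1
a = 5: 5+1=6, 5+4=2, 5+5=3
Distinct residues collected: {0, 1, 2, 3, 4, 5, 6}
|A + B| = 7 (out of 7 total residues).

A + B = {0, 1, 2, 3, 4, 5, 6}


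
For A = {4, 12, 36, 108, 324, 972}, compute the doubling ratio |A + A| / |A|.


|A| = 6.
Compute A + A by enumerating all 36 pairs.
A + A = {8, 16, 24, 40, 48, 72, 112, 120, 144, 216, 328, 336, 360, 432, 648, 976, 984, 1008, 1080, 1296, 1944}, so |A + A| = 21.
K = |A + A| / |A| = 21/6 = 7/2 ≈ 3.5000.
Reference: AP of size 6 gives K = 11/6 ≈ 1.8333; a fully generic set of size 6 gives K ≈ 3.5000.

|A| = 6, |A + A| = 21, K = 21/6 = 7/2.


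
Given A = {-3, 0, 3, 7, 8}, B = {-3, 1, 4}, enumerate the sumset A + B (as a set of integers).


A + B = {a + b : a ∈ A, b ∈ B}.
Enumerate all |A|·|B| = 5·3 = 15 pairs (a, b) and collect distinct sums.
a = -3: -3+-3=-6, -3+1=-2, -3+4=1
a = 0: 0+-3=-3, 0+1=1, 0+4=4
a = 3: 3+-3=0, 3+1=4, 3+4=7
a = 7: 7+-3=4, 7+1=8, 7+4=11
a = 8: 8+-3=5, 8+1=9, 8+4=12
Collecting distinct sums: A + B = {-6, -3, -2, 0, 1, 4, 5, 7, 8, 9, 11, 12}
|A + B| = 12

A + B = {-6, -3, -2, 0, 1, 4, 5, 7, 8, 9, 11, 12}


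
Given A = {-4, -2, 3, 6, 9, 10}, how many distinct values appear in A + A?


A + A = {a + a' : a, a' ∈ A}; |A| = 6.
General bounds: 2|A| - 1 ≤ |A + A| ≤ |A|(|A|+1)/2, i.e. 11 ≤ |A + A| ≤ 21.
Lower bound 2|A|-1 is attained iff A is an arithmetic progression.
Enumerate sums a + a' for a ≤ a' (symmetric, so this suffices):
a = -4: -4+-4=-8, -4+-2=-6, -4+3=-1, -4+6=2, -4+9=5, -4+10=6
a = -2: -2+-2=-4, -2+3=1, -2+6=4, -2+9=7, -2+10=8
a = 3: 3+3=6, 3+6=9, 3+9=12, 3+10=13
a = 6: 6+6=12, 6+9=15, 6+10=16
a = 9: 9+9=18, 9+10=19
a = 10: 10+10=20
Distinct sums: {-8, -6, -4, -1, 1, 2, 4, 5, 6, 7, 8, 9, 12, 13, 15, 16, 18, 19, 20}
|A + A| = 19

|A + A| = 19


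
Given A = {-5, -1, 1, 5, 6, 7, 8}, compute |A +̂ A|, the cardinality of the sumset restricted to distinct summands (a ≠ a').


Restricted sumset: A +̂ A = {a + a' : a ∈ A, a' ∈ A, a ≠ a'}.
Equivalently, take A + A and drop any sum 2a that is achievable ONLY as a + a for a ∈ A (i.e. sums representable only with equal summands).
Enumerate pairs (a, a') with a < a' (symmetric, so each unordered pair gives one sum; this covers all a ≠ a'):
  -5 + -1 = -6
  -5 + 1 = -4
  -5 + 5 = 0
  -5 + 6 = 1
  -5 + 7 = 2
  -5 + 8 = 3
  -1 + 1 = 0
  -1 + 5 = 4
  -1 + 6 = 5
  -1 + 7 = 6
  -1 + 8 = 7
  1 + 5 = 6
  1 + 6 = 7
  1 + 7 = 8
  1 + 8 = 9
  5 + 6 = 11
  5 + 7 = 12
  5 + 8 = 13
  6 + 7 = 13
  6 + 8 = 14
  7 + 8 = 15
Collected distinct sums: {-6, -4, 0, 1, 2, 3, 4, 5, 6, 7, 8, 9, 11, 12, 13, 14, 15}
|A +̂ A| = 17
(Reference bound: |A +̂ A| ≥ 2|A| - 3 for |A| ≥ 2, with |A| = 7 giving ≥ 11.)

|A +̂ A| = 17
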